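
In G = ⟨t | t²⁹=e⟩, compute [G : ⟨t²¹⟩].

First find ord(t²¹) by computing successive powers:
  (t²¹)¹ = t²¹, (t²¹)² = t¹³, (t²¹)³ = t⁵, (t²¹)⁴ = t²⁶, (t²¹)⁵ = t¹⁸, (t²¹)⁶ = t¹⁰, (t²¹)⁷ = t², (t²¹)⁸ = t²³, (t²¹)⁹ = t¹⁵, (t²¹)¹⁰ = t⁷, (t²¹)¹¹ = t²⁸, (t²¹)¹² = t²⁰, (t²¹)¹³ = t¹², (t²¹)¹⁴ = t⁴, (t²¹)¹⁵ = t²⁵, (t²¹)¹⁶ = t¹⁷, (t²¹)¹⁷ = t⁹, (t²¹)¹⁸ = t, (t²¹)¹⁹ = t²², (t²¹)²⁰ = t¹⁴, (t²¹)²¹ = t⁶, (t²¹)²² = t²⁷, (t²¹)²³ = t¹⁹, (t²¹)²⁴ = t¹¹, (t²¹)²⁵ = t³, (t²¹)²⁶ = t²⁴, (t²¹)²⁷ = t¹⁶, (t²¹)²⁸ = t⁸, (t²¹)²⁹ = e.
So |⟨t²¹⟩| = ord(t²¹) = 29. With |G| = 29, by Lagrange [G : ⟨t²¹⟩] = 29/29 = 1.

Answer: 1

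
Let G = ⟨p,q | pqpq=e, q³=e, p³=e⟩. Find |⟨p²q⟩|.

|⟨p²q⟩| equals the order of p²q. Compute successive powers until reaching e:
  (p²q)¹ = p²q, (p²q)² = q²p, (p²q)³ = e.
The smallest positive k with (p²q)ᵏ = e is 3, so |⟨p²q⟩| = 3.

Answer: 3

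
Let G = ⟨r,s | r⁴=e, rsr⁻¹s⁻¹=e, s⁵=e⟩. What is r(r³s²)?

Compute r · (r³s²) by multiplying left to right and reducing via the relations at each step:
  r · r³ = e
  e · s² = s²

Answer: s²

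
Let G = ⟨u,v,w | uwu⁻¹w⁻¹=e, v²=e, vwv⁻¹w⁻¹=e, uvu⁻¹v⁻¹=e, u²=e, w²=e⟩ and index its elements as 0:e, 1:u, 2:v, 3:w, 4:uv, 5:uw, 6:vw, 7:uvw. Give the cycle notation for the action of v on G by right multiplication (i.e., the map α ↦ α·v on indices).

(0 2)(1 4)(3 6)(5 7)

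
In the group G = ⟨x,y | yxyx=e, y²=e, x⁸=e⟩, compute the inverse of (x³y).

The order of (x³y) is 2 (smallest k with (x³y)ᵏ = e), so (x³y)⁻¹ = (x³y)¹ = x³y.
Check: (x³y) · (x³y) → (x³y) · x³ = y;   y · y = e, giving e as required.

Answer: x³y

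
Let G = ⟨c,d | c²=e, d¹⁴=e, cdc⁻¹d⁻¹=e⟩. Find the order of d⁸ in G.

Compute successive powers until reaching e:
  (d⁸)¹ = d⁸, (d⁸)² = d², (d⁸)³ = d¹⁰, (d⁸)⁴ = d⁴, (d⁸)⁵ = d¹², (d⁸)⁶ = d⁶, (d⁸)⁷ = e.
The smallest positive k with (d⁸)ᵏ = e is 7.

Answer: 7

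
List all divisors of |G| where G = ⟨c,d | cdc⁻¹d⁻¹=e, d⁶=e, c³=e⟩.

|G| = 18 = 2 · 3². By Lagrange's theorem the order of any subgroup divides 18; the divisors of 18 are 1, 2, 3, 6, 9, 18.

Answer: 1, 2, 3, 6, 9, 18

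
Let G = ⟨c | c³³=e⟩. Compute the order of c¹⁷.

Compute successive powers until reaching e:
  (c¹⁷)¹ = c¹⁷, (c¹⁷)² = c, (c¹⁷)³ = c¹⁸, (c¹⁷)⁴ = c², (c¹⁷)⁵ = c¹⁹, (c¹⁷)⁶ = c³, (c¹⁷)⁷ = c²⁰, (c¹⁷)⁸ = c⁴, (c¹⁷)⁹ = c²¹, (c¹⁷)¹⁰ = c⁵, (c¹⁷)¹¹ = c²², (c¹⁷)¹² = c⁶, (c¹⁷)¹³ = c²³, (c¹⁷)¹⁴ = c⁷, (c¹⁷)¹⁵ = c²⁴, (c¹⁷)¹⁶ = c⁸, (c¹⁷)¹⁷ = c²⁵, (c¹⁷)¹⁸ = c⁹, (c¹⁷)¹⁹ = c²⁶, (c¹⁷)²⁰ = c¹⁰, (c¹⁷)²¹ = c²⁷, (c¹⁷)²² = c¹¹, (c¹⁷)²³ = c²⁸, (c¹⁷)²⁴ = c¹², (c¹⁷)²⁵ = c²⁹, (c¹⁷)²⁶ = c¹³, (c¹⁷)²⁷ = c³⁰, (c¹⁷)²⁸ = c¹⁴, (c¹⁷)²⁹ = c³¹, (c¹⁷)³⁰ = c¹⁵, (c¹⁷)³¹ = c³², (c¹⁷)³² = c¹⁶, (c¹⁷)³³ = e.
The smallest positive k with (c¹⁷)ᵏ = e is 33.

Answer: 33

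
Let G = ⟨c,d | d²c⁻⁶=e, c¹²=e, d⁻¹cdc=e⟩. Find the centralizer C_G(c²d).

⟨c²d⟩ ⊆ C_G(c²d) since powers of c²d commute with c²d; so |C_G(c²d)| ≥ |⟨c²d⟩| = 4.
By orbit–stabilizer, |C_G(c²d)| = |G| / |conj. class of c²d| = 24 / 6 = 4.
The 4 elements commuting with c²d are {e, c⁶, c²d, c²d⁻¹}.

Answer: {e, c⁶, c²d, c²d⁻¹}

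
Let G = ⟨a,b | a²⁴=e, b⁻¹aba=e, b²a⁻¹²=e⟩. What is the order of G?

Enumerate words in the generators, reducing via the relations: the distinct elements are
  {a, b, e, ab, a², a³, a⁴, a⁵, a⁶, a⁷, a⁸, a⁹, a²b, a²², a²³, a²¹, a²⁰, a³b, a¹², a¹³, a¹¹, a¹⁰, a¹⁴, a¹⁵, a¹⁶, a¹⁷, a¹⁸, a¹⁹, a⁴b, a⁵b, a⁶b, a⁷b, a⁸b, a⁹b, b⁻¹, ab⁻¹, a¹¹b, a¹⁰b, a²b⁻¹, a³b⁻¹, a⁴b⁻¹, a⁵b⁻¹, a⁶b⁻¹, a⁷b⁻¹, a⁸b⁻¹, a⁹b⁻¹, a¹¹b⁻¹, a¹⁰b⁻¹}.
No further products give new elements, so |G| = 48.

Answer: 48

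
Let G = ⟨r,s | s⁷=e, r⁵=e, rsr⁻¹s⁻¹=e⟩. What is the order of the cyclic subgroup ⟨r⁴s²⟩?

|⟨r⁴s²⟩| equals the order of r⁴s². Compute successive powers until reaching e:
  (r⁴s²)¹ = r⁴s², (r⁴s²)² = r³s⁴, (r⁴s²)³ = r²s⁶, (r⁴s²)⁴ = rs, (r⁴s²)⁵ = s³, (r⁴s²)⁶ = r⁴s⁵, (r⁴s²)⁷ = r³, (r⁴s²)⁸ = r²s², (r⁴s²)⁹ = rs⁴, (r⁴s²)¹⁰ = s⁶, (r⁴s²)¹¹ = r⁴s, (r⁴s²)¹² = r³s³, (r⁴s²)¹³ = r²s⁵, (r⁴s²)¹⁴ = r, (r⁴s²)¹⁵ = s², (r⁴s²)¹⁶ = r⁴s⁴, (r⁴s²)¹⁷ = r³s⁶, (r⁴s²)¹⁸ = r²s, (r⁴s²)¹⁹ = rs³, (r⁴s²)²⁰ = s⁵, (r⁴s²)²¹ = r⁴, (r⁴s²)²² = r³s², (r⁴s²)²³ = r²s⁴, (r⁴s²)²⁴ = rs⁶, (r⁴s²)²⁵ = s, (r⁴s²)²⁶ = r⁴s³, (r⁴s²)²⁷ = r³s⁵, (r⁴s²)²⁸ = r², (r⁴s²)²⁹ = rs², (r⁴s²)³⁰ = s⁴, (r⁴s²)³¹ = r⁴s⁶, (r⁴s²)³² = r³s, (r⁴s²)³³ = r²s³, (r⁴s²)³⁴ = rs⁵, (r⁴s²)³⁵ = e.
The smallest positive k with (r⁴s²)ᵏ = e is 35, so |⟨r⁴s²⟩| = 35.

Answer: 35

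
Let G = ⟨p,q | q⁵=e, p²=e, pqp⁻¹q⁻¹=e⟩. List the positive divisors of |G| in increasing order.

|G| = 10 = 2 · 5. By Lagrange's theorem the order of any subgroup divides 10; the divisors of 10 are 1, 2, 5, 10.

Answer: 1, 2, 5, 10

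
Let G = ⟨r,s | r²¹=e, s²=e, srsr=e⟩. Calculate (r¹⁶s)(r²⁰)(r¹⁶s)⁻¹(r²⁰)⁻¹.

[(r¹⁶s), (r²⁰)] = (r¹⁶s)·(r²⁰)·(r¹⁶s)⁻¹·(r²⁰)⁻¹.
  (r¹⁶s) · (r²⁰) = r¹⁷s
  (r¹⁷s) · (r¹⁶s) = r
  r · r = r²

Answer: r²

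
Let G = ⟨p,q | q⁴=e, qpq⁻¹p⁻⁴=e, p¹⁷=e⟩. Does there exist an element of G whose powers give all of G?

Every cyclic group is abelian. But p·q = pq while q·p = p⁴q, so p·q ≠ q·p and G is not abelian. Hence G is not cyclic.

Answer: No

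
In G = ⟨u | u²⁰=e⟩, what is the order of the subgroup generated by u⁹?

|⟨u⁹⟩| equals the order of u⁹. Compute successive powers until reaching e:
  (u⁹)¹ = u⁹, (u⁹)² = u¹⁸, (u⁹)³ = u⁷, (u⁹)⁴ = u¹⁶, (u⁹)⁵ = u⁵, (u⁹)⁶ = u¹⁴, (u⁹)⁷ = u³, (u⁹)⁸ = u¹², (u⁹)⁹ = u, (u⁹)¹⁰ = u¹⁰, (u⁹)¹¹ = u¹⁹, (u⁹)¹² = u⁸, (u⁹)¹³ = u¹⁷, (u⁹)¹⁴ = u⁶, (u⁹)¹⁵ = u¹⁵, (u⁹)¹⁶ = u⁴, (u⁹)¹⁷ = u¹³, (u⁹)¹⁸ = u², (u⁹)¹⁹ = u¹¹, (u⁹)²⁰ = e.
The smallest positive k with (u⁹)ᵏ = e is 20, so |⟨u⁹⟩| = 20.

Answer: 20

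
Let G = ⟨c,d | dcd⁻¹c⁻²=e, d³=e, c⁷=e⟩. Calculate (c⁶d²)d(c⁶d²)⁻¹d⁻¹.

[(c⁶d²), d] = (c⁶d²)·d·(c⁶d²)⁻¹·d⁻¹.
  (c⁶d²) · d = c⁶
  (c⁶) · (c²d) = cd
  (cd) · (d²) = c

Answer: c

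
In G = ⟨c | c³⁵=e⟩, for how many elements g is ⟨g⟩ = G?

G is cyclic of order 35. An element generates G iff its order is 35, and a cyclic group of order 35 has exactly φ(35) = 24 such elements.

Answer: 24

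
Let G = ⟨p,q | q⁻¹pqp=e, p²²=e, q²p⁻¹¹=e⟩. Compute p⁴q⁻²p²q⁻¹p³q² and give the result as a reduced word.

Multiply left to right, reducing at each step:
  (p⁴) · q⁻² = p¹⁵
  (p¹⁵) · p² = p¹⁷
  (p¹⁷) · q⁻¹ = p⁶q
  (p⁶q) · p³ = p³q
  (p³q) · q² = p³q⁻¹

Answer: p³q⁻¹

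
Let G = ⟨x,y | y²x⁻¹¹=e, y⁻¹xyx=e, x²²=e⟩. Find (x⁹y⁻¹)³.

Compute successive powers of (x⁹y⁻¹), reducing at each step:
  (x⁹y⁻¹)²: (x⁹y⁻¹) · x⁹ = y⁻¹;   (y⁻¹) · y⁻¹ = x¹¹
  (x⁹y⁻¹)³: (x¹¹) · x⁹ = x²⁰;   (x²⁰) · y⁻¹ = x⁹y

Answer: x⁹y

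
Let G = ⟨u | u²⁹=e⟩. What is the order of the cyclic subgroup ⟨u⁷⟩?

|⟨u⁷⟩| equals the order of u⁷. Compute successive powers until reaching e:
  (u⁷)¹ = u⁷, (u⁷)² = u¹⁴, (u⁷)³ = u²¹, (u⁷)⁴ = u²⁸, (u⁷)⁵ = u⁶, (u⁷)⁶ = u¹³, (u⁷)⁷ = u²⁰, (u⁷)⁸ = u²⁷, (u⁷)⁹ = u⁵, (u⁷)¹⁰ = u¹², (u⁷)¹¹ = u¹⁹, (u⁷)¹² = u²⁶, (u⁷)¹³ = u⁴, (u⁷)¹⁴ = u¹¹, (u⁷)¹⁵ = u¹⁸, (u⁷)¹⁶ = u²⁵, (u⁷)¹⁷ = u³, (u⁷)¹⁸ = u¹⁰, (u⁷)¹⁹ = u¹⁷, (u⁷)²⁰ = u²⁴, (u⁷)²¹ = u², (u⁷)²² = u⁹, (u⁷)²³ = u¹⁶, (u⁷)²⁴ = u²³, (u⁷)²⁵ = u, (u⁷)²⁶ = u⁸, (u⁷)²⁷ = u¹⁵, (u⁷)²⁸ = u²², (u⁷)²⁹ = e.
The smallest positive k with (u⁷)ᵏ = e is 29, so |⟨u⁷⟩| = 29.

Answer: 29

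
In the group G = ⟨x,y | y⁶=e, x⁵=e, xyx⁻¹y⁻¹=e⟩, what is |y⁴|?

Compute successive powers until reaching e:
  (y⁴)¹ = y⁴, (y⁴)² = y², (y⁴)³ = e.
The smallest positive k with (y⁴)ᵏ = e is 3.

Answer: 3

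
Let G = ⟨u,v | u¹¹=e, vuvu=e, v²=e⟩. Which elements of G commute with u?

⟨u⟩ ⊆ C_G(u) since powers of u commute with u; so |C_G(u)| ≥ |⟨u⟩| = 11.
By orbit–stabilizer, |C_G(u)| = |G| / |conj. class of u| = 22 / 2 = 11.
The 11 elements commuting with u are {e, u, u², u³, u⁴, u⁵, u⁶, u⁷, u⁸, u⁹, u¹⁰}.

Answer: {e, u, u², u³, u⁴, u⁵, u⁶, u⁷, u⁸, u⁹, u¹⁰}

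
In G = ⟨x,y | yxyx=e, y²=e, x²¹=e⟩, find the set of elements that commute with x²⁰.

⟨x²⁰⟩ ⊆ C_G(x²⁰) since powers of x²⁰ commute with x²⁰; so |C_G(x²⁰)| ≥ |⟨x²⁰⟩| = 21.
By orbit–stabilizer, |C_G(x²⁰)| = |G| / |conj. class of x²⁰| = 42 / 2 = 21.
The 21 elements commuting with x²⁰ are {e, x, x², x³, x⁴, x⁵, x⁶, x⁷, x⁸, x⁹, x¹⁰, x¹¹, x¹², x¹³, x¹⁴, x¹⁵, x¹⁶, x¹⁷, x¹⁸, x¹⁹, x²⁰}.

Answer: {e, x, x², x³, x⁴, x⁵, x⁶, x⁷, x⁸, x⁹, x¹⁰, x¹¹, x¹², x¹³, x¹⁴, x¹⁵, x¹⁶, x¹⁷, x¹⁸, x¹⁹, x²⁰}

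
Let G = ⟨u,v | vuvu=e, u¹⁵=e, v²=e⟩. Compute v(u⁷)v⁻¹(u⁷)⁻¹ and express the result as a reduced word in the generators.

[v, (u⁷)] = v·(u⁷)·v⁻¹·(u⁷)⁻¹.
  v · (u⁷) = u⁸v
  (u⁸v) · v = u⁸
  (u⁸) · (u⁸) = u

Answer: u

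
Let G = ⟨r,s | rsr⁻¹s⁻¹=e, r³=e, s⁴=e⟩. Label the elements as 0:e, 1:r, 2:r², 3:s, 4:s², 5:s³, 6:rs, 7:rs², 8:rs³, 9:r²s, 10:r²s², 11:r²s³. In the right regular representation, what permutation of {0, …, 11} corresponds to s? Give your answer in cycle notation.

(0 3 4 5)(1 6 7 8)(2 9 10 11)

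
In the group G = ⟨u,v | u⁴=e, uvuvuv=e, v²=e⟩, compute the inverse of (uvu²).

The order of (uvu²) is 3 (smallest k with (uvu²)ᵏ = e), so (uvu²)⁻¹ = (uvu²)² = u²vu³.
Check: (uvu²) · (u²vu³) → (uvu²) · u² = uv;   (uv) · v = u;   u · u³ = e, giving e as required.

Answer: u²vu³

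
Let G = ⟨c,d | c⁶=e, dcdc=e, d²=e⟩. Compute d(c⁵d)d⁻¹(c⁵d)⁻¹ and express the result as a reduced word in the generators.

[d, (c⁵d)] = d·(c⁵d)·d⁻¹·(c⁵d)⁻¹.
  d · (c⁵d) = c
  c · d = cd
  (cd) · (c⁵d) = c²

Answer: c²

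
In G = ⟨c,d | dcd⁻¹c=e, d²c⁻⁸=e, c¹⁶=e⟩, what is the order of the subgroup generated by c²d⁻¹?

|⟨c²d⁻¹⟩| equals the order of c²d⁻¹. Compute successive powers until reaching e:
  (c²d⁻¹)¹ = c²d⁻¹, (c²d⁻¹)² = c⁸, (c²d⁻¹)³ = c²d, (c²d⁻¹)⁴ = e.
The smallest positive k with (c²d⁻¹)ᵏ = e is 4, so |⟨c²d⁻¹⟩| = 4.

Answer: 4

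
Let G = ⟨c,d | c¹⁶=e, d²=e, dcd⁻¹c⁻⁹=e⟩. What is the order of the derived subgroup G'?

G' = [G, G] is generated by all commutators. The generator-pair commutators are: [c, d] = c⁸.
The subgroup they normally generate is {e, c⁸}, of order 2.
Check: |G/G'| = 32/2 = 16 is the order of the abelianisation.

Answer: 2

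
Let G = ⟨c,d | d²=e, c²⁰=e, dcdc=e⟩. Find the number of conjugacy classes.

The conjugacy classes (representative and size) are:
  [e] (size 1), [c] (size 2), [c¹⁸] (size 2), [c³] (size 2), [c⁴] (size 2), [c¹⁵] (size 2), [c¹⁴] (size 2), [c⁷] (size 2), [c¹²] (size 2), [c¹¹] (size 2), [c¹⁰] (size 1), [c¹⁸d] (size 10), [c⁵d] (size 10).
Class equation: 1 + 2 + 2 + 2 + 2 + 2 + 2 + 2 + 2 + 2 + 1 + 10 + 10 = 40 = |G|. So G has 13 conjugacy classes.

Answer: 13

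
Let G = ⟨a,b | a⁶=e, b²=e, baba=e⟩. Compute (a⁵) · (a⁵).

Compute (a⁵) · (a⁵) by multiplying left to right and reducing via the relations at each step:
  (a⁵) · a⁵ = a⁴

Answer: a⁴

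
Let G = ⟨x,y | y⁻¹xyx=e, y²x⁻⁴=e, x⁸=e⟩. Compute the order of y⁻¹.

Compute successive powers until reaching e:
  (y⁻¹)¹ = y⁻¹, (y⁻¹)² = x⁴, (y⁻¹)³ = y, (y⁻¹)⁴ = e.
The smallest positive k with (y⁻¹)ᵏ = e is 4.

Answer: 4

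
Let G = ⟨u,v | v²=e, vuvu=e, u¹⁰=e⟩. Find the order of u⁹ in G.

Compute successive powers until reaching e:
  (u⁹)¹ = u⁹, (u⁹)² = u⁸, (u⁹)³ = u⁷, (u⁹)⁴ = u⁶, (u⁹)⁵ = u⁵, (u⁹)⁶ = u⁴, (u⁹)⁷ = u³, (u⁹)⁸ = u², (u⁹)⁹ = u, (u⁹)¹⁰ = e.
The smallest positive k with (u⁹)ᵏ = e is 10.

Answer: 10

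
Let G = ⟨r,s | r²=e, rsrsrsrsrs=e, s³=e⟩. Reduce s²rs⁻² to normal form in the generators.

Multiply left to right, reducing at each step:
  (s²) · r = s²r
  (s²r) · s⁻² = s²rs

Answer: s²rs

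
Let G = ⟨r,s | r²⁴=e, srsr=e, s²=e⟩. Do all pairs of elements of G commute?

r·s = rs but s·r = r²³s, so r·s ≠ s·r and G is not abelian.

Answer: No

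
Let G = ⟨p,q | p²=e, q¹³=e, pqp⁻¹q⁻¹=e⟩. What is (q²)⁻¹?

The order of (q²) is 13 (smallest k with (q²)ᵏ = e), so (q²)⁻¹ = (q²)¹² = q¹¹.
Check: (q²) · (q¹¹) → (q²) · q¹¹ = e, giving e as required.

Answer: q¹¹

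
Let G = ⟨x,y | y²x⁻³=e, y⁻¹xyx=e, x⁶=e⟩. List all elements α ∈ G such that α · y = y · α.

⟨y⟩ ⊆ C_G(y) since powers of y commute with y; so |C_G(y)| ≥ |⟨y⟩| = 4.
By orbit–stabilizer, |C_G(y)| = |G| / |conj. class of y| = 12 / 3 = 4.
The 4 elements commuting with y are {e, x³, y, y⁻¹}.

Answer: {e, x³, y, y⁻¹}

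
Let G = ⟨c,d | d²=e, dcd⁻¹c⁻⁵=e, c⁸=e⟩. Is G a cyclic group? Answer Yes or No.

Every cyclic group is abelian. But c·d = cd while d·c = c⁵d, so c·d ≠ d·c and G is not abelian. Hence G is not cyclic.

Answer: No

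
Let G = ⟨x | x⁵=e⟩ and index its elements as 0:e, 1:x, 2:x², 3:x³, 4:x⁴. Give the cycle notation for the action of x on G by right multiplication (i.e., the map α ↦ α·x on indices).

(0 1 2 3 4)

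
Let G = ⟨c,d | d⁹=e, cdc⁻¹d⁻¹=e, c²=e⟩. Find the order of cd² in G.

Compute successive powers until reaching e:
  (cd²)¹ = cd², (cd²)² = d⁴, (cd²)³ = cd⁶, (cd²)⁴ = d⁸, (cd²)⁵ = cd, (cd²)⁶ = d³, (cd²)⁷ = cd⁵, (cd²)⁸ = d⁷, (cd²)⁹ = c, (cd²)¹⁰ = d², (cd²)¹¹ = cd⁴, (cd²)¹² = d⁶, (cd²)¹³ = cd⁸, (cd²)¹⁴ = d, (cd²)¹⁵ = cd³, (cd²)¹⁶ = d⁵, (cd²)¹⁷ = cd⁷, (cd²)¹⁸ = e.
The smallest positive k with (cd²)ᵏ = e is 18.

Answer: 18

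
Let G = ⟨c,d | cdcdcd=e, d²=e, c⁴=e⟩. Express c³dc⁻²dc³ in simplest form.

Multiply left to right, reducing at each step:
  (c³) · d = c³d
  (c³d) · c⁻² = c³dc²
  (c³dc²) · d = c³dc²d
  (c³dc²d) · c³ = dc²d

Answer: dc²d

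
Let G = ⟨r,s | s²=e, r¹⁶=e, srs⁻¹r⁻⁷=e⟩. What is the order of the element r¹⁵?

Compute successive powers until reaching e:
  (r¹⁵)¹ = r¹⁵, (r¹⁵)² = r¹⁴, (r¹⁵)³ = r¹³, (r¹⁵)⁴ = r¹², (r¹⁵)⁵ = r¹¹, (r¹⁵)⁶ = r¹⁰, (r¹⁵)⁷ = r⁹, (r¹⁵)⁸ = r⁸, (r¹⁵)⁹ = r⁷, (r¹⁵)¹⁰ = r⁶, (r¹⁵)¹¹ = r⁵, (r¹⁵)¹² = r⁴, (r¹⁵)¹³ = r³, (r¹⁵)¹⁴ = r², (r¹⁵)¹⁵ = r, (r¹⁵)¹⁶ = e.
The smallest positive k with (r¹⁵)ᵏ = e is 16.

Answer: 16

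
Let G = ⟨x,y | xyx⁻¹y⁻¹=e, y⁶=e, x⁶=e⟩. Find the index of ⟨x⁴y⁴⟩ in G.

First find ord(x⁴y⁴) by computing successive powers:
  (x⁴y⁴)¹ = x⁴y⁴, (x⁴y⁴)² = x²y², (x⁴y⁴)³ = e.
So |⟨x⁴y⁴⟩| = ord(x⁴y⁴) = 3. With |G| = 36, by Lagrange [G : ⟨x⁴y⁴⟩] = 36/3 = 12.

Answer: 12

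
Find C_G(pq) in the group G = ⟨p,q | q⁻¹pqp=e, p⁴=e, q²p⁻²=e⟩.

⟨pq⟩ ⊆ C_G(pq) since powers of pq commute with pq; so |C_G(pq)| ≥ |⟨pq⟩| = 4.
By orbit–stabilizer, |C_G(pq)| = |G| / |conj. class of pq| = 8 / 2 = 4.
The 4 elements commuting with pq are {e, p², pq, pq⁻¹}.

Answer: {e, p², pq, pq⁻¹}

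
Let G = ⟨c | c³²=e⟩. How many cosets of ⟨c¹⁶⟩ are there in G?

First find ord(c¹⁶) by computing successive powers:
  (c¹⁶)¹ = c¹⁶, (c¹⁶)² = e.
So |⟨c¹⁶⟩| = ord(c¹⁶) = 2. With |G| = 32, by Lagrange [G : ⟨c¹⁶⟩] = 32/2 = 16.

Answer: 16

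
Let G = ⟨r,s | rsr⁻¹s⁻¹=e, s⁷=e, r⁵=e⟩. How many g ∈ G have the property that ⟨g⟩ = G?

G is cyclic of order 35. An element generates G iff its order is 35, and a cyclic group of order 35 has exactly φ(35) = 24 such elements.

Answer: 24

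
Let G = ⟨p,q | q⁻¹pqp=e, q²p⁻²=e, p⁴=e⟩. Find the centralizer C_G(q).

⟨q⟩ ⊆ C_G(q) since powers of q commute with q; so |C_G(q)| ≥ |⟨q⟩| = 4.
By orbit–stabilizer, |C_G(q)| = |G| / |conj. class of q| = 8 / 2 = 4.
The 4 elements commuting with q are {e, p², q, q⁻¹}.

Answer: {e, p², q, q⁻¹}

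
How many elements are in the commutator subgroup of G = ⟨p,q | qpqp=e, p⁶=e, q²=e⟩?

G' = [G, G] is generated by all commutators. The generator-pair commutators are: [p, q] = p².
The subgroup they normally generate is {e, p², p⁴}, of order 3.
Check: |G/G'| = 12/3 = 4 is the order of the abelianisation.

Answer: 3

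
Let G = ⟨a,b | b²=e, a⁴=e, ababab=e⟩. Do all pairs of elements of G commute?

a·b = ab but b·a = ba, so a·b ≠ b·a and G is not abelian.

Answer: No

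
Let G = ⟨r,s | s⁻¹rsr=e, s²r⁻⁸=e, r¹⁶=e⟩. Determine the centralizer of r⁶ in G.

⟨r⁶⟩ ⊆ C_G(r⁶) since powers of r⁶ commute with r⁶; so |C_G(r⁶)| ≥ |⟨r⁶⟩| = 8.
By orbit–stabilizer, |C_G(r⁶)| = |G| / |conj. class of r⁶| = 32 / 2 = 16.
The 16 elements commuting with r⁶ are {e, r, r², r³, r⁴, r⁵, r⁶, r⁷, r⁸, r⁹, r¹⁰, r¹¹, r¹², r¹³, r¹⁴, r¹⁵}.

Answer: {e, r, r², r³, r⁴, r⁵, r⁶, r⁷, r⁸, r⁹, r¹⁰, r¹¹, r¹², r¹³, r¹⁴, r¹⁵}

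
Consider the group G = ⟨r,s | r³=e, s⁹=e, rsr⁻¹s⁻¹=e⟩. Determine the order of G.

Enumerate words in the generators, reducing via the relations: the distinct elements are
  {e, r, s, rs, r², s², s³, s⁴, s⁵, s⁶, s⁷, s⁸, rs², rs³, rs⁴, rs⁵, rs⁶, rs⁷, rs⁸, r²s, r²s², r²s³, r²s⁴, r²s⁵, r²s⁶, r²s⁷, r²s⁸}.
No further products give new elements, so |G| = 27.

Answer: 27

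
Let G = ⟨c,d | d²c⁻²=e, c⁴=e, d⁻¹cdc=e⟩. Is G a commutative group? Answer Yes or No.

c·d = cd but d·c = cd⁻¹, so c·d ≠ d·c and G is not abelian.

Answer: No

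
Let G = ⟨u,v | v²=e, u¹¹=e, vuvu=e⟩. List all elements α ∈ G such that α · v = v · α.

⟨v⟩ ⊆ C_G(v) since powers of v commute with v; so |C_G(v)| ≥ |⟨v⟩| = 2.
By orbit–stabilizer, |C_G(v)| = |G| / |conj. class of v| = 22 / 11 = 2.
The 2 elements commuting with v are {e, v}.

Answer: {e, v}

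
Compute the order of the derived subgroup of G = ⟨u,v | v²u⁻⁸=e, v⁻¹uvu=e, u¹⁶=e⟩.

G' = [G, G] is generated by all commutators. The generator-pair commutators are: [u, v] = u².
The subgroup they normally generate is {e, u², u⁴, u⁶, u⁸, u¹⁰, u¹², u¹⁴}, of order 8.
Check: |G/G'| = 32/8 = 4 is the order of the abelianisation.

Answer: 8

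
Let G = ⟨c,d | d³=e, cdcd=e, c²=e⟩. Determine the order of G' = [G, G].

G' = [G, G] is generated by all commutators. The generator-pair commutators are: [c, d] = d.
The subgroup they normally generate is {e, d, d²}, of order 3.
Check: |G/G'| = 6/3 = 2 is the order of the abelianisation.

Answer: 3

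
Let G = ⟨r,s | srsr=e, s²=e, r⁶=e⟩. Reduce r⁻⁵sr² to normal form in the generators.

Multiply left to right, reducing at each step:
  r · s = rs
  (rs) · r² = r⁵s

Answer: r⁵s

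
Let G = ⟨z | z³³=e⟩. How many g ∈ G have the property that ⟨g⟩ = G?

G is cyclic of order 33. An element generates G iff its order is 33, and a cyclic group of order 33 has exactly φ(33) = 20 such elements.

Answer: 20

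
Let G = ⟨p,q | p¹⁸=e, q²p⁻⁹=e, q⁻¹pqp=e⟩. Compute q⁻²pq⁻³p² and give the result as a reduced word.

Multiply left to right, reducing at each step:
  (p⁹) · p = p¹⁰
  (p¹⁰) · q⁻³ = pq⁻¹
  (pq⁻¹) · p² = p⁸q

Answer: p⁸q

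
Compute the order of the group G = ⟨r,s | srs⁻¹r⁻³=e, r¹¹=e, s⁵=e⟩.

Enumerate words in the generators, reducing via the relations: the distinct elements are
  {e, r, s, rs, r², r³, r⁴, r⁵, r⁶, r⁷, r⁸, r⁹, s², s³, s⁴, rs², rs³, rs⁴, r²s, r³s, r¹⁰, r⁴s, r⁵s, r⁶s, r⁷s, r⁸s, r⁹s, r²s², r²s³, r²s⁴, r³s², r³s³, r³s⁴, r¹⁰s, r⁴s², r⁴s³, r⁴s⁴, r⁵s², r⁵s³, r⁵s⁴, r⁶s², r⁶s³, r⁶s⁴, r⁷s², r⁷s³, r⁷s⁴, r⁸s², r⁸s³, r⁸s⁴, r⁹s², r⁹s³, r⁹s⁴, r¹⁰s², r¹⁰s³, r¹⁰s⁴}.
No further products give new elements, so |G| = 55.

Answer: 55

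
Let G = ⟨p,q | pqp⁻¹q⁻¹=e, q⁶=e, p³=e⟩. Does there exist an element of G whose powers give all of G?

|G| = 18, but the maximum element order in G is 6 < 18. No single element generates all of G, so G is not cyclic.

Answer: No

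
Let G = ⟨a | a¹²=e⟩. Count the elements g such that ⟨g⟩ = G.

G is cyclic of order 12. An element generates G iff its order is 12, and a cyclic group of order 12 has exactly φ(12) = 4 such elements.

Answer: 4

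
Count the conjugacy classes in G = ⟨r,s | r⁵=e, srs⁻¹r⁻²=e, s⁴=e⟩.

The conjugacy classes (representative and size) are:
  [e] (size 1), [r⁴] (size 4), [r²s] (size 5), [s²] (size 5), [r³s³] (size 5).
Class equation: 1 + 4 + 5 + 5 + 5 = 20 = |G|. So G has 5 conjugacy classes.

Answer: 5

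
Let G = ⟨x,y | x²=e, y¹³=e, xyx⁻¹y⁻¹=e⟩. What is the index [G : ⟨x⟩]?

First find ord(x) by computing successive powers:
  x¹ = x, x² = e.
So |⟨x⟩| = ord(x) = 2. With |G| = 26, by Lagrange [G : ⟨x⟩] = 26/2 = 13.

Answer: 13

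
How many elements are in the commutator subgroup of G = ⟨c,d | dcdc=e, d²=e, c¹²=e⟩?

G' = [G, G] is generated by all commutators. The generator-pair commutators are: [c, d] = c².
The subgroup they normally generate is {e, c², c⁴, c⁶, c⁸, c¹⁰}, of order 6.
Check: |G/G'| = 24/6 = 4 is the order of the abelianisation.

Answer: 6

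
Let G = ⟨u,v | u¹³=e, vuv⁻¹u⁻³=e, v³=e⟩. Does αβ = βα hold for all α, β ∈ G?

u·v = uv but v·u = u³v, so u·v ≠ v·u and G is not abelian.

Answer: No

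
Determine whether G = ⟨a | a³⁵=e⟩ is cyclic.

|G| = 35. The element a has order 35 (its powers give 35 distinct elements), so ⟨a⟩ = G and G is cyclic.

Answer: Yes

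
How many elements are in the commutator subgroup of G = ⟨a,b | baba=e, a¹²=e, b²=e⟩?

G' = [G, G] is generated by all commutators. The generator-pair commutators are: [a, b] = a².
The subgroup they normally generate is {e, a², a⁴, a⁶, a⁸, a¹⁰}, of order 6.
Check: |G/G'| = 24/6 = 4 is the order of the abelianisation.

Answer: 6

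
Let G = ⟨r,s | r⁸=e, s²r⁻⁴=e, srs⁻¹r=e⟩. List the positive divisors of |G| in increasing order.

|G| = 16 = 2⁴. By Lagrange's theorem the order of any subgroup divides 16; the divisors of 16 are 1, 2, 4, 8, 16.

Answer: 1, 2, 4, 8, 16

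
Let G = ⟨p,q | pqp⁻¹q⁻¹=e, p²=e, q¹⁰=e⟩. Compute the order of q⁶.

Compute successive powers until reaching e:
  (q⁶)¹ = q⁶, (q⁶)² = q², (q⁶)³ = q⁸, (q⁶)⁴ = q⁴, (q⁶)⁵ = e.
The smallest positive k with (q⁶)ᵏ = e is 5.

Answer: 5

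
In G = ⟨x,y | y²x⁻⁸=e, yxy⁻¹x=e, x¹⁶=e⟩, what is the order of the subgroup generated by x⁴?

|⟨x⁴⟩| equals the order of x⁴. Compute successive powers until reaching e:
  (x⁴)¹ = x⁴, (x⁴)² = x⁸, (x⁴)³ = x¹², (x⁴)⁴ = e.
The smallest positive k with (x⁴)ᵏ = e is 4, so |⟨x⁴⟩| = 4.

Answer: 4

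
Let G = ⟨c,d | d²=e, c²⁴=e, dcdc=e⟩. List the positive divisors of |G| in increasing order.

|G| = 48 = 2⁴ · 3. By Lagrange's theorem the order of any subgroup divides 48; the divisors of 48 are 1, 2, 3, 4, 6, 8, 12, 16, 24, 48.

Answer: 1, 2, 3, 4, 6, 8, 12, 16, 24, 48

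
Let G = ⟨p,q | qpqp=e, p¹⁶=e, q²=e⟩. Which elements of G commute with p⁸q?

⟨p⁸q⟩ ⊆ C_G(p⁸q) since powers of p⁸q commute with p⁸q; so |C_G(p⁸q)| ≥ |⟨p⁸q⟩| = 2.
By orbit–stabilizer, |C_G(p⁸q)| = |G| / |conj. class of p⁸q| = 32 / 8 = 4.
The 4 elements commuting with p⁸q are {e, p⁸, q, p⁸q}.

Answer: {e, p⁸, q, p⁸q}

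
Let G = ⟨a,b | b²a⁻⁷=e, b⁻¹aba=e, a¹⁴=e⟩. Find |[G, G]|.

G' = [G, G] is generated by all commutators. The generator-pair commutators are: [a, b] = a².
The subgroup they normally generate is {e, a², a⁴, a⁶, a⁸, a¹⁰, a¹²}, of order 7.
Check: |G/G'| = 28/7 = 4 is the order of the abelianisation.

Answer: 7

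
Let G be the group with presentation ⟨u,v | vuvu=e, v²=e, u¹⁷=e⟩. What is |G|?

Enumerate words in the generators, reducing via the relations: the distinct elements are
  {e, u, v, uv, u², u³, u⁴, u⁵, u⁶, u⁷, u⁸, u⁹, u²v, u³v, u¹², u¹³, u¹¹, u¹⁰, u¹⁴, u¹⁵, u¹⁶, u⁴v, u⁵v, u⁶v, u⁷v, u⁸v, u⁹v, u¹²v, u¹³v, u¹¹v, u¹⁰v, u¹⁴v, u¹⁵v, u¹⁶v}.
No further products give new elements, so |G| = 34.

Answer: 34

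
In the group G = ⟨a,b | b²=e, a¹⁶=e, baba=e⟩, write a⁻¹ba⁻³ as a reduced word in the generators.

Multiply left to right, reducing at each step:
  (a¹⁵) · b = a¹⁵b
  (a¹⁵b) · a⁻³ = a²b

Answer: a²b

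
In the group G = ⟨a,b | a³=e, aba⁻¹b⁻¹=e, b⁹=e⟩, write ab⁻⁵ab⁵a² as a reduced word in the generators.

Multiply left to right, reducing at each step:
  a · b⁻⁵ = ab⁴
  (ab⁴) · a = a²b⁴
  (a²b⁴) · b⁵ = a²
  (a²) · a² = a

Answer: a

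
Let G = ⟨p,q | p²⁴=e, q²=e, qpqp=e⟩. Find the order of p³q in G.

Compute successive powers until reaching e:
  (p³q)¹ = p³q, (p³q)² = e.
The smallest positive k with (p³q)ᵏ = e is 2.

Answer: 2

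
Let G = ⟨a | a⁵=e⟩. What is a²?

Compute successive powers of a, reducing at each step:
  a²: a · a = a²

Answer: a²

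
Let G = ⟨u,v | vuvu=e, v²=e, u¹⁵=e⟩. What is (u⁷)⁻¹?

The order of (u⁷) is 15 (smallest k with (u⁷)ᵏ = e), so (u⁷)⁻¹ = (u⁷)¹⁴ = u⁸.
Check: (u⁷) · (u⁸) → (u⁷) · u⁸ = e, giving e as required.

Answer: u⁸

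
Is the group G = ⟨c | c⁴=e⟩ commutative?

G has a single generator, so G is cyclic and hence abelian.

Answer: Yes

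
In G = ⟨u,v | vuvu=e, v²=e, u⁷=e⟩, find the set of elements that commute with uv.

⟨uv⟩ ⊆ C_G(uv) since powers of uv commute with uv; so |C_G(uv)| ≥ |⟨uv⟩| = 2.
By orbit–stabilizer, |C_G(uv)| = |G| / |conj. class of uv| = 14 / 7 = 2.
The 2 elements commuting with uv are {e, uv}.

Answer: {e, uv}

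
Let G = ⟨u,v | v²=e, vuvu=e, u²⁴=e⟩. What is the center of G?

An element z ∈ Z(G) iff z commutes with every generator.
For example u¹² is central: (u¹²)·u = u¹³ = u·(u¹²); (u¹²)·v = u¹²v = v·(u¹²).
Whereas u ∉ Z(G) since u·v = uv ≠ u²³v = v·u.
Checking each of the 48 elements this way gives Z(G) = {e, u¹²}, of order 2.

Answer: {e, u¹²}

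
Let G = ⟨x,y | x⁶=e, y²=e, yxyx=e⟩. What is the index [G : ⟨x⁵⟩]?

First find ord(x⁵) by computing successive powers:
  (x⁵)¹ = x⁵, (x⁵)² = x⁴, (x⁵)³ = x³, (x⁵)⁴ = x², (x⁵)⁵ = x, (x⁵)⁶ = e.
So |⟨x⁵⟩| = ord(x⁵) = 6. With |G| = 12, by Lagrange [G : ⟨x⁵⟩] = 12/6 = 2.

Answer: 2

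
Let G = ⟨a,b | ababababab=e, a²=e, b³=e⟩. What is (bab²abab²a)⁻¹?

The order of (bab²abab²a) is 5 (smallest k with (bab²abab²a)ᵏ = e), so (bab²abab²a)⁻¹ = (bab²abab²a)⁴ = abab²abab².
Check: (bab²abab²a) · (abab²abab²) → (bab²abab²a) · a = bab²abab²;   (bab²abab²) · b = bab²aba;   (bab²aba) · a = bab²ab;   (bab²ab) · b² = bab²a;   (bab²a) · a = bab²;   (bab²) · b = ba;   (ba) · a = b;   b · b² = e, giving e as required.

Answer: abab²abab²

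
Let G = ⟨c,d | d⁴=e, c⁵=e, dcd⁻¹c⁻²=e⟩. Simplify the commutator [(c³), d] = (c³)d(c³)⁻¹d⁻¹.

[(c³), d] = (c³)·d·(c³)⁻¹·d⁻¹.
  (c³) · d = c³d
  (c³d) · (c²) = c²d
  (c²d) · (d³) = c²

Answer: c²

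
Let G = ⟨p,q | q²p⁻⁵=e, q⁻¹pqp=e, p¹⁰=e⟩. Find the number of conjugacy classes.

The conjugacy classes (representative and size) are:
  [e] (size 1), [p] (size 2), [p⁸] (size 2), [p⁷] (size 2), [p⁴] (size 2), [p⁵] (size 1), [p⁴q] (size 5), [p²q⁻¹] (size 5).
Class equation: 1 + 2 + 2 + 2 + 2 + 1 + 5 + 5 = 20 = |G|. So G has 8 conjugacy classes.

Answer: 8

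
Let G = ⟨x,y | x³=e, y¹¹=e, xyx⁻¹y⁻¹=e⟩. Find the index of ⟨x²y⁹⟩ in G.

First find ord(x²y⁹) by computing successive powers:
  (x²y⁹)¹ = x²y⁹, (x²y⁹)² = xy⁷, (x²y⁹)³ = y⁵, (x²y⁹)⁴ = x²y³, (x²y⁹)⁵ = xy, (x²y⁹)⁶ = y¹⁰, (x²y⁹)⁷ = x²y⁸, (x²y⁹)⁸ = xy⁶, (x²y⁹)⁹ = y⁴, (x²y⁹)¹⁰ = x²y², (x²y⁹)¹¹ = x, (x²y⁹)¹² = y⁹, (x²y⁹)¹³ = x²y⁷, (x²y⁹)¹⁴ = xy⁵, (x²y⁹)¹⁵ = y³, (x²y⁹)¹⁶ = x²y, (x²y⁹)¹⁷ = xy¹⁰, (x²y⁹)¹⁸ = y⁸, (x²y⁹)¹⁹ = x²y⁶, (x²y⁹)²⁰ = xy⁴, (x²y⁹)²¹ = y², (x²y⁹)²² = x², (x²y⁹)²³ = xy⁹, (x²y⁹)²⁴ = y⁷, (x²y⁹)²⁵ = x²y⁵, (x²y⁹)²⁶ = xy³, (x²y⁹)²⁷ = y, (x²y⁹)²⁸ = x²y¹⁰, (x²y⁹)²⁹ = xy⁸, (x²y⁹)³⁰ = y⁶, (x²y⁹)³¹ = x²y⁴, (x²y⁹)³² = xy², (x²y⁹)³³ = e.
So |⟨x²y⁹⟩| = ord(x²y⁹) = 33. With |G| = 33, by Lagrange [G : ⟨x²y⁹⟩] = 33/33 = 1.

Answer: 1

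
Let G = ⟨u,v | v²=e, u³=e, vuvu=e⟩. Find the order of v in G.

Compute successive powers until reaching e:
  v¹ = v, v² = e.
The smallest positive k with vᵏ = e is 2.

Answer: 2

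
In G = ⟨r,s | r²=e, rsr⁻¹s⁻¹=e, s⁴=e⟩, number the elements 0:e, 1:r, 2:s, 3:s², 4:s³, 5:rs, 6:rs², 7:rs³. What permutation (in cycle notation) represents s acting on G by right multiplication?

(0 2 3 4)(1 5 6 7)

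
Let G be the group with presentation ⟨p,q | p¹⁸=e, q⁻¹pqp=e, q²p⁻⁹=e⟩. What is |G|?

Enumerate words in the generators, reducing via the relations: the distinct elements are
  {e, p, q, pq, p², p³, p⁴, p⁵, p⁶, p⁷, p⁸, p⁹, p²q, p³q, p¹², p¹³, p¹¹, p¹⁰, p¹⁴, p¹⁵, p¹⁶, p¹⁷, p⁴q, p⁵q, p⁶q, p⁷q, p⁸q, q⁻¹, pq⁻¹, p²q⁻¹, p³q⁻¹, p⁴q⁻¹, p⁵q⁻¹, p⁶q⁻¹, p⁷q⁻¹, p⁸q⁻¹}.
No further products give new elements, so |G| = 36.

Answer: 36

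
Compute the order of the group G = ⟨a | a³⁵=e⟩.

G is generated by a single element, so G is cyclic. The relator gives a³⁵ = e and no smaller power is forced to be e, so the 35 powers {a, e, a², a³, a⁴, a⁵, a⁶, a⁷, a⁸, a⁹, a²², a²³, a²¹, a²⁰, a²⁴, a²⁵, a²⁶, a²⁷, a²⁸, a²⁹, a³², a³³, a³¹, a³⁰, a³⁴, a¹², a¹³, a¹¹, a¹⁰, a¹⁴, a¹⁵, a¹⁶, a¹⁷, a¹⁸, a¹⁹} are distinct. Hence |G| = 35.

Answer: 35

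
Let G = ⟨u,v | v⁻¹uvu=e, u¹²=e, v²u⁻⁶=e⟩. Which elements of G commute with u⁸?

⟨u⁸⟩ ⊆ C_G(u⁸) since powers of u⁸ commute with u⁸; so |C_G(u⁸)| ≥ |⟨u⁸⟩| = 3.
By orbit–stabilizer, |C_G(u⁸)| = |G| / |conj. class of u⁸| = 24 / 2 = 12.
The 12 elements commuting with u⁸ are {e, u, u², u³, u⁴, u⁵, u⁶, u⁷, u⁸, u⁹, u¹⁰, u¹¹}.

Answer: {e, u, u², u³, u⁴, u⁵, u⁶, u⁷, u⁸, u⁹, u¹⁰, u¹¹}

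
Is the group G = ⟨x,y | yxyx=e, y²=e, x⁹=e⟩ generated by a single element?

Every cyclic group is abelian. But x·y = xy while y·x = x⁸y, so x·y ≠ y·x and G is not abelian. Hence G is not cyclic.

Answer: No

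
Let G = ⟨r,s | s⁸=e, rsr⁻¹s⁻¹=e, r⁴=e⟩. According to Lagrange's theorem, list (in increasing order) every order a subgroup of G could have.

|G| = 32 = 2⁵. By Lagrange's theorem the order of any subgroup divides 32; the divisors of 32 are 1, 2, 4, 8, 16, 32.

Answer: 1, 2, 4, 8, 16, 32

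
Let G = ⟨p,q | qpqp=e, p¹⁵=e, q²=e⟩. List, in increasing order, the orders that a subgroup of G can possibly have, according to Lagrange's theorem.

|G| = 30 = 2 · 3 · 5. By Lagrange's theorem the order of any subgroup divides 30; the divisors of 30 are 1, 2, 3, 5, 6, 10, 15, 30.

Answer: 1, 2, 3, 5, 6, 10, 15, 30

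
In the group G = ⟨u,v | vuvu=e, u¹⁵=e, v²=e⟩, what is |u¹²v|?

Compute successive powers until reaching e:
  (u¹²v)¹ = u¹²v, (u¹²v)² = e.
The smallest positive k with (u¹²v)ᵏ = e is 2.

Answer: 2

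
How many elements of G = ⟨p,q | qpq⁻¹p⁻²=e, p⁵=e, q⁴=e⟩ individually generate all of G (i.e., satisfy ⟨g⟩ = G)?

⟨g⟩ = G would require ord(g) = |G| = 20, but the maximum element order in G is 5 < 20. So G is not cyclic and no single element generates it: the count is 0.

Answer: 0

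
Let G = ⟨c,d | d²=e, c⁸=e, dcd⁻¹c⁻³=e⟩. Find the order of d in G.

Compute successive powers until reaching e:
  d¹ = d, d² = e.
The smallest positive k with dᵏ = e is 2.

Answer: 2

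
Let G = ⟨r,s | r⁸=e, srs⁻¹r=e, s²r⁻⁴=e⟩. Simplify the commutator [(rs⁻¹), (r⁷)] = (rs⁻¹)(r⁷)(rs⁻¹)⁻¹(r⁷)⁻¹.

[(rs⁻¹), (r⁷)] = (rs⁻¹)·(r⁷)·(rs⁻¹)⁻¹·(r⁷)⁻¹.
  (rs⁻¹) · (r⁷) = r²s⁻¹
  (r²s⁻¹) · (rs) = r
  r · r = r²

Answer: r²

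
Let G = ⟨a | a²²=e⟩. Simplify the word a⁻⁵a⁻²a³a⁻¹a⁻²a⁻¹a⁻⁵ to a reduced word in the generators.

Multiply left to right, reducing at each step:
  (a¹⁷) · a⁻² = a¹⁵
  (a¹⁵) · a³ = a¹⁸
  (a¹⁸) · a⁻¹ = a¹⁷
  (a¹⁷) · a⁻² = a¹⁵
  (a¹⁵) · a⁻¹ = a¹⁴
  (a¹⁴) · a⁻⁵ = a⁹

Answer: a⁹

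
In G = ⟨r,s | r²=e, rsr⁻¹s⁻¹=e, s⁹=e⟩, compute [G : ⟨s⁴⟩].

First find ord(s⁴) by computing successive powers:
  (s⁴)¹ = s⁴, (s⁴)² = s⁸, (s⁴)³ = s³, (s⁴)⁴ = s⁷, (s⁴)⁵ = s², (s⁴)⁶ = s⁶, (s⁴)⁷ = s, (s⁴)⁸ = s⁵, (s⁴)⁹ = e.
So |⟨s⁴⟩| = ord(s⁴) = 9. With |G| = 18, by Lagrange [G : ⟨s⁴⟩] = 18/9 = 2.

Answer: 2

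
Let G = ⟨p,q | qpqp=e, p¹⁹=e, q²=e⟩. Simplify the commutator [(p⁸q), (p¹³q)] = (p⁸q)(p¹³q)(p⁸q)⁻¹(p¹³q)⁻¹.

[(p⁸q), (p¹³q)] = (p⁸q)·(p¹³q)·(p⁸q)⁻¹·(p¹³q)⁻¹.
  (p⁸q) · (p¹³q) = p¹⁴
  (p¹⁴) · (p⁸q) = p³q
  (p³q) · (p¹³q) = p⁹

Answer: p⁹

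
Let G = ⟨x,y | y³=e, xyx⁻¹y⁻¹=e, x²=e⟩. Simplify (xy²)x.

Compute (xy²) · x by multiplying left to right and reducing via the relations at each step:
  (xy²) · x = y²

Answer: y²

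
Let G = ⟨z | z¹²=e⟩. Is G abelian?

G has a single generator, so G is cyclic and hence abelian.

Answer: Yes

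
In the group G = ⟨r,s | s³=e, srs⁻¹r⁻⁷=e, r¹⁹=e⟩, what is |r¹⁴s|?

Compute successive powers until reaching e:
  (r¹⁴s)¹ = r¹⁴s, (r¹⁴s)² = r¹⁷s², (r¹⁴s)³ = e.
The smallest positive k with (r¹⁴s)ᵏ = e is 3.

Answer: 3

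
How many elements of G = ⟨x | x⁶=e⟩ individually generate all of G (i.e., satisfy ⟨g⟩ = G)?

G is cyclic of order 6. An element generates G iff its order is 6, and a cyclic group of order 6 has exactly φ(6) = 2 such elements.

Answer: 2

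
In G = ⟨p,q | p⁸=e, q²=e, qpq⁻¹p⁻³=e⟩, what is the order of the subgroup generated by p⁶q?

|⟨p⁶q⟩| equals the order of p⁶q. Compute successive powers until reaching e:
  (p⁶q)¹ = p⁶q, (p⁶q)² = e.
The smallest positive k with (p⁶q)ᵏ = e is 2, so |⟨p⁶q⟩| = 2.

Answer: 2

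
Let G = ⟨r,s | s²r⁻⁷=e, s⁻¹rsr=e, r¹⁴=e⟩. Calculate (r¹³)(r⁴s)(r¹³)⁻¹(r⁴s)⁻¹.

[(r¹³), (r⁴s)] = (r¹³)·(r⁴s)·(r¹³)⁻¹·(r⁴s)⁻¹.
  (r¹³) · (r⁴s) = r³s
  (r³s) · r = r²s
  (r²s) · (r⁴s⁻¹) = r¹²

Answer: r¹²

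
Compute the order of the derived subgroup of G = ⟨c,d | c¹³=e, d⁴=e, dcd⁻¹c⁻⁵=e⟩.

G' = [G, G] is generated by all commutators. The generator-pair commutators are: [c, d] = c⁹.
The subgroup they normally generate is {e, c, c², c³, c⁴, c⁵, c⁶, c⁷, c⁸, c⁹, c¹⁰, c¹¹, c¹²}, of order 13.
Check: |G/G'| = 52/13 = 4 is the order of the abelianisation.

Answer: 13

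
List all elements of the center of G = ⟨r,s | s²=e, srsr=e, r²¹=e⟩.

An element z ∈ Z(G) iff z commutes with every generator.
For example e is central: e·r = r = r·e; e·s = s = s·e.
Whereas r ∉ Z(G) since r·s = rs ≠ r²⁰s = s·r.
Checking each of the 42 elements this way gives Z(G) = {e}, of order 1.

Answer: {e}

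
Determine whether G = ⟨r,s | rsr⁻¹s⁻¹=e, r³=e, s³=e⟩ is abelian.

Each pair of generators commutes: r·s = rs = s·r. Since the generators pairwise commute, every element of G commutes with every other, so G is abelian.

Answer: Yes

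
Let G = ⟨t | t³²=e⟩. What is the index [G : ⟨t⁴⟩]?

First find ord(t⁴) by computing successive powers:
  (t⁴)¹ = t⁴, (t⁴)² = t⁸, (t⁴)³ = t¹², (t⁴)⁴ = t¹⁶, (t⁴)⁵ = t²⁰, (t⁴)⁶ = t²⁴, (t⁴)⁷ = t²⁸, (t⁴)⁸ = e.
So |⟨t⁴⟩| = ord(t⁴) = 8. With |G| = 32, by Lagrange [G : ⟨t⁴⟩] = 32/8 = 4.

Answer: 4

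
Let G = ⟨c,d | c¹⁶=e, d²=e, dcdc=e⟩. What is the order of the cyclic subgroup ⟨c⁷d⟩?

|⟨c⁷d⟩| equals the order of c⁷d. Compute successive powers until reaching e:
  (c⁷d)¹ = c⁷d, (c⁷d)² = e.
The smallest positive k with (c⁷d)ᵏ = e is 2, so |⟨c⁷d⟩| = 2.

Answer: 2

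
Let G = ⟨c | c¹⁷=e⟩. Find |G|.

G is generated by a single element, so G is cyclic. The relator gives c¹⁷ = e and no smaller power is forced to be e, so the 17 powers {c, e, c², c³, c⁴, c⁵, c⁶, c⁷, c⁸, c⁹, c¹², c¹³, c¹¹, c¹⁰, c¹⁴, c¹⁵, c¹⁶} are distinct. Hence |G| = 17.

Answer: 17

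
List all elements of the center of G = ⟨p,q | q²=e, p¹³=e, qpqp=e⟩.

An element z ∈ Z(G) iff z commutes with every generator.
For example e is central: e·p = p = p·e; e·q = q = q·e.
Whereas p ∉ Z(G) since p·q = pq ≠ p¹²q = q·p.
Checking each of the 26 elements this way gives Z(G) = {e}, of order 1.

Answer: {e}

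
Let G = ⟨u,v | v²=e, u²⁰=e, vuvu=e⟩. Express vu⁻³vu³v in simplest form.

Multiply left to right, reducing at each step:
  v · u⁻³ = u³v
  (u³v) · v = u³
  (u³) · u³ = u⁶
  (u⁶) · v = u⁶v

Answer: u⁶v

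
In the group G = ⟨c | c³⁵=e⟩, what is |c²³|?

Compute successive powers until reaching e:
  (c²³)¹ = c²³, (c²³)² = c¹¹, (c²³)³ = c³⁴, (c²³)⁴ = c²², (c²³)⁵ = c¹⁰, (c²³)⁶ = c³³, (c²³)⁷ = c²¹, (c²³)⁸ = c⁹, (c²³)⁹ = c³², (c²³)¹⁰ = c²⁰, (c²³)¹¹ = c⁸, (c²³)¹² = c³¹, (c²³)¹³ = c¹⁹, (c²³)¹⁴ = c⁷, (c²³)¹⁵ = c³⁰, (c²³)¹⁶ = c¹⁸, (c²³)¹⁷ = c⁶, (c²³)¹⁸ = c²⁹, (c²³)¹⁹ = c¹⁷, (c²³)²⁰ = c⁵, (c²³)²¹ = c²⁸, (c²³)²² = c¹⁶, (c²³)²³ = c⁴, (c²³)²⁴ = c²⁷, (c²³)²⁵ = c¹⁵, (c²³)²⁶ = c³, (c²³)²⁷ = c²⁶, (c²³)²⁸ = c¹⁴, (c²³)²⁹ = c², (c²³)³⁰ = c²⁵, (c²³)³¹ = c¹³, (c²³)³² = c, (c²³)³³ = c²⁴, (c²³)³⁴ = c¹², (c²³)³⁵ = e.
The smallest positive k with (c²³)ᵏ = e is 35.

Answer: 35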